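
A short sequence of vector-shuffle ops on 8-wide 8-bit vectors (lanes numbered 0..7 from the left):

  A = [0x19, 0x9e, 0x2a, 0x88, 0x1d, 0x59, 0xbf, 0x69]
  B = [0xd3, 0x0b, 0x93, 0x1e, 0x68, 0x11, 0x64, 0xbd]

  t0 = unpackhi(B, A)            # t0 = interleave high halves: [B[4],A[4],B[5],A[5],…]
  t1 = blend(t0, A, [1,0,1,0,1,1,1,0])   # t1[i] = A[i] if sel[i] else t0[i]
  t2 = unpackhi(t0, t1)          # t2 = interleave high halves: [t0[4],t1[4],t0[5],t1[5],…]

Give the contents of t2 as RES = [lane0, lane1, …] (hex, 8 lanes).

RES = [0x64, 0x1d, 0xbf, 0x59, 0xbd, 0xbf, 0x69, 0x69]

  t0: 68 1d 11 59 64 bf bd 69
  t1: 19 1d 2a 59 1d 59 bf 69
  t2: 64 1d bf 59 bd bf 69 69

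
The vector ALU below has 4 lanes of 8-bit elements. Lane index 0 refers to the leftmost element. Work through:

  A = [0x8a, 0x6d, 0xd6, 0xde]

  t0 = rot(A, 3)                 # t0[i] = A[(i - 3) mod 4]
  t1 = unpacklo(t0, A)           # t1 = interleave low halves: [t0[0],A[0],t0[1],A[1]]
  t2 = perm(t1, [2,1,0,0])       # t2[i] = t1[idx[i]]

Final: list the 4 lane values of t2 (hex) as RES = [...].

RES = [0xd6, 0x8a, 0x6d, 0x6d]

t0 = [0x6d, 0xd6, 0xde, 0x8a]
t1 = [0x6d, 0x8a, 0xd6, 0x6d]
t2 = [0xd6, 0x8a, 0x6d, 0x6d]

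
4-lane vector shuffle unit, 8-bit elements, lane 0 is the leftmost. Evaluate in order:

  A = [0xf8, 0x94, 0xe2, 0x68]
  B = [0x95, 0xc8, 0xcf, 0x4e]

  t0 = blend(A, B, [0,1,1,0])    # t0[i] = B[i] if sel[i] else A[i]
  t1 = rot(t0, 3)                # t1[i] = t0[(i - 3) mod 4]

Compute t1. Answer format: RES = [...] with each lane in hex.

RES = [0xc8, 0xcf, 0x68, 0xf8]

t0 = [0xf8, 0xc8, 0xcf, 0x68]
t1 = [0xc8, 0xcf, 0x68, 0xf8]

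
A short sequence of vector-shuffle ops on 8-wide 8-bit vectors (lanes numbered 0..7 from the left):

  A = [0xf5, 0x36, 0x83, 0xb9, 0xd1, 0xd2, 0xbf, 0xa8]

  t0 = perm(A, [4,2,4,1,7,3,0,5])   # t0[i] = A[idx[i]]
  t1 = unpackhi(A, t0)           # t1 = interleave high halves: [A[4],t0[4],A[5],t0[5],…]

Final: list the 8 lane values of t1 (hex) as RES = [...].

RES = [ 0xd1  0xa8  0xd2  0xb9  0xbf  0xf5  0xa8  0xd2 ]

  t0: d1 83 d1 36 a8 b9 f5 d2
  t1: d1 a8 d2 b9 bf f5 a8 d2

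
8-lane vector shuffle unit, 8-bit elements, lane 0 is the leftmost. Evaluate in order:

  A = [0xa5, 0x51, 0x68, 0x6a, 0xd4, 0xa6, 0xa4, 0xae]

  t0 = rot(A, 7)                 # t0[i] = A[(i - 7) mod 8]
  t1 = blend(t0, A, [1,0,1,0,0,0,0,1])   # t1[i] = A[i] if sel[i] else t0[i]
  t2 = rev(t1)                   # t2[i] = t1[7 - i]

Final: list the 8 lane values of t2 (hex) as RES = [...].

  t0: 51 68 6a d4 a6 a4 ae a5
  t1: a5 68 68 d4 a6 a4 ae ae
  t2: ae ae a4 a6 d4 68 68 a5

RES = [ 0xae  0xae  0xa4  0xa6  0xd4  0x68  0x68  0xa5 ]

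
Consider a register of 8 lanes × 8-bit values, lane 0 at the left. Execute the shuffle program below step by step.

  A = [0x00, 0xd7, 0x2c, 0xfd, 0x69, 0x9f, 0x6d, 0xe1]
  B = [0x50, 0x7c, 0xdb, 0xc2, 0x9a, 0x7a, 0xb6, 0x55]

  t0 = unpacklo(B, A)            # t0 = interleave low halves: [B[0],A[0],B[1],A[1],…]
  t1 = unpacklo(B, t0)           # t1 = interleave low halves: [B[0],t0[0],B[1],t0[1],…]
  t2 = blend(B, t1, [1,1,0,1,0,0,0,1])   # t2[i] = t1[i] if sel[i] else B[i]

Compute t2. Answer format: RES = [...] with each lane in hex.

→ t0 |50|00|7c|d7|db|2c|c2|fd|
→ t1 |50|50|7c|00|db|7c|c2|d7|
→ t2 |50|50|db|00|9a|7a|b6|d7|

RES = [0x50, 0x50, 0xdb, 0x00, 0x9a, 0x7a, 0xb6, 0xd7]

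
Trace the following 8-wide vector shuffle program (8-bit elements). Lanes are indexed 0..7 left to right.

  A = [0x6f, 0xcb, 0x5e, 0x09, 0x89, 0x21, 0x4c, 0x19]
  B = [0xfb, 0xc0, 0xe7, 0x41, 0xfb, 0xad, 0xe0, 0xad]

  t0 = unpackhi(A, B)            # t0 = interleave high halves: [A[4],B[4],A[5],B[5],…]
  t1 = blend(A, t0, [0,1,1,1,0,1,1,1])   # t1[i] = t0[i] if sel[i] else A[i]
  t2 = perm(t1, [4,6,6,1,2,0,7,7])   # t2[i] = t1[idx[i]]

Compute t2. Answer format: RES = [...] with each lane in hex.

t0 = [0x89, 0xfb, 0x21, 0xad, 0x4c, 0xe0, 0x19, 0xad]
t1 = [0x6f, 0xfb, 0x21, 0xad, 0x89, 0xe0, 0x19, 0xad]
t2 = [0x89, 0x19, 0x19, 0xfb, 0x21, 0x6f, 0xad, 0xad]

RES = [0x89, 0x19, 0x19, 0xfb, 0x21, 0x6f, 0xad, 0xad]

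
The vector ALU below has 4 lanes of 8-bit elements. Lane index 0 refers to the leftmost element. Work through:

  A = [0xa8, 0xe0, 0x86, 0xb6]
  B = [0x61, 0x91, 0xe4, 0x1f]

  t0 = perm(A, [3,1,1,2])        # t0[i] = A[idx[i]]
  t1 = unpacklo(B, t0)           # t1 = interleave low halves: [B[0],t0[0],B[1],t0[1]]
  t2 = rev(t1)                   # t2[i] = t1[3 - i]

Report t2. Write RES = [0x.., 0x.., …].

→ t0 |b6|e0|e0|86|
→ t1 |61|b6|91|e0|
→ t2 |e0|91|b6|61|

RES = [0xe0, 0x91, 0xb6, 0x61]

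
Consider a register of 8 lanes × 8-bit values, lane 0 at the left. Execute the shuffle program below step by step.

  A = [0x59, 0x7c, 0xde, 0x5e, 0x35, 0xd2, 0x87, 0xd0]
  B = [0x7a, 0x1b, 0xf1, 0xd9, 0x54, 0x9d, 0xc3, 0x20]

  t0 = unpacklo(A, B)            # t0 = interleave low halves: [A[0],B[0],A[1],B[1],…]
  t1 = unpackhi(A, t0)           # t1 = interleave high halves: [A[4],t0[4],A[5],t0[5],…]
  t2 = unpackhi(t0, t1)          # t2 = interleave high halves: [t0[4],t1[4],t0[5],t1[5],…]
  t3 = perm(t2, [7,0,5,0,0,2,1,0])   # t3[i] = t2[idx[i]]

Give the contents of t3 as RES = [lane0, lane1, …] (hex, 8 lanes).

→ t0 |59|7a|7c|1b|de|f1|5e|d9|
→ t1 |35|de|d2|f1|87|5e|d0|d9|
→ t2 |de|87|f1|5e|5e|d0|d9|d9|
→ t3 |d9|de|d0|de|de|f1|87|de|

RES = [0xd9, 0xde, 0xd0, 0xde, 0xde, 0xf1, 0x87, 0xde]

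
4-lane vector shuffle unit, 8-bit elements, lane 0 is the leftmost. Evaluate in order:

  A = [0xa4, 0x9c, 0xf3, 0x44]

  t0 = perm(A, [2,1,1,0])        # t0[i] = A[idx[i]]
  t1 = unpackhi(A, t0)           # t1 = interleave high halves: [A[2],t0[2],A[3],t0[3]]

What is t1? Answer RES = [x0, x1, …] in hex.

→ t0 |f3|9c|9c|a4|
→ t1 |f3|9c|44|a4|

RES = [0xf3, 0x9c, 0x44, 0xa4]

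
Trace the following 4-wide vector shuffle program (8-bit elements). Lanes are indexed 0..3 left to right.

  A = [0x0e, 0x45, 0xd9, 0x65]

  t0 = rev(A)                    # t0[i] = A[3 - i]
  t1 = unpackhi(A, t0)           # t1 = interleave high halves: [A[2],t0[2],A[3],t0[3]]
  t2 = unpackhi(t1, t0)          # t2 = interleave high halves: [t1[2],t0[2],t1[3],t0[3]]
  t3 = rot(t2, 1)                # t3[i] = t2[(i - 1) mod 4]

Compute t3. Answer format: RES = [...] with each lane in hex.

→ t0 |65|d9|45|0e|
→ t1 |d9|45|65|0e|
→ t2 |65|45|0e|0e|
→ t3 |0e|65|45|0e|

RES = [ 0x0e  0x65  0x45  0x0e ]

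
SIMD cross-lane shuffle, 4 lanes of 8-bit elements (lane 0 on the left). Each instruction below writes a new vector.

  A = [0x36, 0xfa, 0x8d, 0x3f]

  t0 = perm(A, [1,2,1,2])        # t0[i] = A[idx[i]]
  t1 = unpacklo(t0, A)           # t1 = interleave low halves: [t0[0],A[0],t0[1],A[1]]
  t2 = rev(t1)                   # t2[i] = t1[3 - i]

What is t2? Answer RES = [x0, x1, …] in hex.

RES = [0xfa, 0x8d, 0x36, 0xfa]

→ t0 |fa|8d|fa|8d|
→ t1 |fa|36|8d|fa|
→ t2 |fa|8d|36|fa|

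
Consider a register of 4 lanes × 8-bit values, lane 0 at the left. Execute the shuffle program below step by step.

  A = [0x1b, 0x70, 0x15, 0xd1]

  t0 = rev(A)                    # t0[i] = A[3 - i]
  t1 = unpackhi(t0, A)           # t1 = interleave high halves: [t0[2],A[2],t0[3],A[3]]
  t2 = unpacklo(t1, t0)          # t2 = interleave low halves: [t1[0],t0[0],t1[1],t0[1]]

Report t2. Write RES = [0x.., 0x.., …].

→ t0 |d1|15|70|1b|
→ t1 |70|15|1b|d1|
→ t2 |70|d1|15|15|

RES = [ 0x70  0xd1  0x15  0x15 ]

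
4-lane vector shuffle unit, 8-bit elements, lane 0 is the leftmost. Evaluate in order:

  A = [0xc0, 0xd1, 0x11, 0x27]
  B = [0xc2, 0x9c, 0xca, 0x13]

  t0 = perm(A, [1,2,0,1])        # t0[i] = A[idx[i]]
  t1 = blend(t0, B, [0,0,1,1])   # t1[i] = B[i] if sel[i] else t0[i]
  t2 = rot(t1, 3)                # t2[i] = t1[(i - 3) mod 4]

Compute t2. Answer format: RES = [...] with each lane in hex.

  t0: d1 11 c0 d1
  t1: d1 11 ca 13
  t2: 11 ca 13 d1

RES = [ 0x11  0xca  0x13  0xd1 ]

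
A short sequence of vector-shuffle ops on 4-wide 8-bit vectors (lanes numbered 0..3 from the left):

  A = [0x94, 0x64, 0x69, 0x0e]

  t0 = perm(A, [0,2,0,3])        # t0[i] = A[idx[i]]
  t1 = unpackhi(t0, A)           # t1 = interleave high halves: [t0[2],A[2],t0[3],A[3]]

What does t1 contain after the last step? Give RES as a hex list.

RES = [0x94, 0x69, 0x0e, 0x0e]

  t0: 94 69 94 0e
  t1: 94 69 0e 0e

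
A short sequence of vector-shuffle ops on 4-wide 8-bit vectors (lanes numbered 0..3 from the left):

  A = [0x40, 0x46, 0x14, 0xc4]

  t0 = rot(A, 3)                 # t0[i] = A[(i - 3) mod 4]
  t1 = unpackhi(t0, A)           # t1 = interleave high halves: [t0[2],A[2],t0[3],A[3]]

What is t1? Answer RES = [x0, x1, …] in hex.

  t0: 46 14 c4 40
  t1: c4 14 40 c4

RES = [ 0xc4  0x14  0x40  0xc4 ]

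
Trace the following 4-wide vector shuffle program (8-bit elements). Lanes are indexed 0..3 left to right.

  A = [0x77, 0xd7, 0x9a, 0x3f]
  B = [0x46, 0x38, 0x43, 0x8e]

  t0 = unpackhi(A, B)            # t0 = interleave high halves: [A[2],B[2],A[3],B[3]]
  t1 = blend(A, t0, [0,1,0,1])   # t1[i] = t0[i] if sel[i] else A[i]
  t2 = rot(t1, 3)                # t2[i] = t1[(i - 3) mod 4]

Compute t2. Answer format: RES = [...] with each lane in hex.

RES = [ 0x43  0x9a  0x8e  0x77 ]

→ t0 |9a|43|3f|8e|
→ t1 |77|43|9a|8e|
→ t2 |43|9a|8e|77|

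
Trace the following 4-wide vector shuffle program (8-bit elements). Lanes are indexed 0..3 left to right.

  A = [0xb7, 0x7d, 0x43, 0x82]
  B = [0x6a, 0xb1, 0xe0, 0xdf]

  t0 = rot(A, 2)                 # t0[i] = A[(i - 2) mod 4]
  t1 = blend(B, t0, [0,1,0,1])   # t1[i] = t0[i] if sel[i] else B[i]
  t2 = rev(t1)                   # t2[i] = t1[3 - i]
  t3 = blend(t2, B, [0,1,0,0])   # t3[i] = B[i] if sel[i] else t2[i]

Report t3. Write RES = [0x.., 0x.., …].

→ t0 |43|82|b7|7d|
→ t1 |6a|82|e0|7d|
→ t2 |7d|e0|82|6a|
→ t3 |7d|b1|82|6a|

RES = [ 0x7d  0xb1  0x82  0x6a ]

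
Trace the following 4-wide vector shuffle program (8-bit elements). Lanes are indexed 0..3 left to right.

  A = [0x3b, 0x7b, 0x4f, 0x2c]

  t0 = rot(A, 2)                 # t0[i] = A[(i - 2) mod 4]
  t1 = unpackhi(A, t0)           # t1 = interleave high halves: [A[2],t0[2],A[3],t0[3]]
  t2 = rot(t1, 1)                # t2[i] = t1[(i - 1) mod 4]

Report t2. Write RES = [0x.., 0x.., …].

RES = [0x7b, 0x4f, 0x3b, 0x2c]

→ t0 |4f|2c|3b|7b|
→ t1 |4f|3b|2c|7b|
→ t2 |7b|4f|3b|2c|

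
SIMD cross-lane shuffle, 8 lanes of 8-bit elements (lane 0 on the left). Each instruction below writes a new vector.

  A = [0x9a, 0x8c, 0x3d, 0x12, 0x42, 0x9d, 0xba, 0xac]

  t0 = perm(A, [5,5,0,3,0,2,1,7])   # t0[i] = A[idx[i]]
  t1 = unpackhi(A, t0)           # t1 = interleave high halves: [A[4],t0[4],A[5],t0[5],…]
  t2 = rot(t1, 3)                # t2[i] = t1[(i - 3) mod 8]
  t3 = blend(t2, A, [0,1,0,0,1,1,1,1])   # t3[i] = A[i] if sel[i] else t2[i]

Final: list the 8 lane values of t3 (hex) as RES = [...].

RES = [0x8c, 0x8c, 0xac, 0x42, 0x42, 0x9d, 0xba, 0xac]

  t0: 9d 9d 9a 12 9a 3d 8c ac
  t1: 42 9a 9d 3d ba 8c ac ac
  t2: 8c ac ac 42 9a 9d 3d ba
  t3: 8c 8c ac 42 42 9d ba ac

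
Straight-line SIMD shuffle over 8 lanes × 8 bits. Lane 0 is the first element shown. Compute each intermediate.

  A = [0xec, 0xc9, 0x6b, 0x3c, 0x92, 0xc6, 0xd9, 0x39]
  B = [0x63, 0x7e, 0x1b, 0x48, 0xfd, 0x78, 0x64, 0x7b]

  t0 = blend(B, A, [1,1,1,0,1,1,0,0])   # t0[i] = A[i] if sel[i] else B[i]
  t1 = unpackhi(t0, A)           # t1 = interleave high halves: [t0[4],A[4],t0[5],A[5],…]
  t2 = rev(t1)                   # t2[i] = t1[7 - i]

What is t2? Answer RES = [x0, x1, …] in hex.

  t0: ec c9 6b 48 92 c6 64 7b
  t1: 92 92 c6 c6 64 d9 7b 39
  t2: 39 7b d9 64 c6 c6 92 92

RES = [0x39, 0x7b, 0xd9, 0x64, 0xc6, 0xc6, 0x92, 0x92]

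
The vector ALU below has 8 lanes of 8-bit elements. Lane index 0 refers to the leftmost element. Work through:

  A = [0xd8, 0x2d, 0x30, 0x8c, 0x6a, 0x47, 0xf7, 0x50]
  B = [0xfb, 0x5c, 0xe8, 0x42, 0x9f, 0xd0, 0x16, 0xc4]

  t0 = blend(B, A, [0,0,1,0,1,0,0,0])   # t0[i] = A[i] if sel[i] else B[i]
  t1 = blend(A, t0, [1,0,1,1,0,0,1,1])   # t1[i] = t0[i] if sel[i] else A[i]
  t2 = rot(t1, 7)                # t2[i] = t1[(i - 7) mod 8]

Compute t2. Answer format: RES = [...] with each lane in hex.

  t0: fb 5c 30 42 6a d0 16 c4
  t1: fb 2d 30 42 6a 47 16 c4
  t2: 2d 30 42 6a 47 16 c4 fb

RES = [ 0x2d  0x30  0x42  0x6a  0x47  0x16  0xc4  0xfb ]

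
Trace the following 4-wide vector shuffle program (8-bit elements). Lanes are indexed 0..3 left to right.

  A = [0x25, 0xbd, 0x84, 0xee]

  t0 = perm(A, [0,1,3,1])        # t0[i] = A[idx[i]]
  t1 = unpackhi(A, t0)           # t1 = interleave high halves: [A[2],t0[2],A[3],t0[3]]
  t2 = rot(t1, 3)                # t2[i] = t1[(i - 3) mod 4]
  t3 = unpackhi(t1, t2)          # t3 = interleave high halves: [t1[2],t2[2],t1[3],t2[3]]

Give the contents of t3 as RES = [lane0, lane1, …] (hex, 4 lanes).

t0 = [0x25, 0xbd, 0xee, 0xbd]
t1 = [0x84, 0xee, 0xee, 0xbd]
t2 = [0xee, 0xee, 0xbd, 0x84]
t3 = [0xee, 0xbd, 0xbd, 0x84]

RES = [ 0xee  0xbd  0xbd  0x84 ]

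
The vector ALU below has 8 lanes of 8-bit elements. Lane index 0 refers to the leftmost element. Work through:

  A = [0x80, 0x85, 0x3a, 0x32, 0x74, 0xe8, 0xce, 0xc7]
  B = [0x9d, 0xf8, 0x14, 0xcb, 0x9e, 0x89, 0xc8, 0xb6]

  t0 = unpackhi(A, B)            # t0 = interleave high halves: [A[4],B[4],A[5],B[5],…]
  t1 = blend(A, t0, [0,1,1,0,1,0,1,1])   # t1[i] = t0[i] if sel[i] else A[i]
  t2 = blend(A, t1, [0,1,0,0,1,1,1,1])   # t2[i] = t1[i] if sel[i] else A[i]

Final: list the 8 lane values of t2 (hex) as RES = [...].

→ t0 |74|9e|e8|89|ce|c8|c7|b6|
→ t1 |80|9e|e8|32|ce|e8|c7|b6|
→ t2 |80|9e|3a|32|ce|e8|c7|b6|

RES = [0x80, 0x9e, 0x3a, 0x32, 0xce, 0xe8, 0xc7, 0xb6]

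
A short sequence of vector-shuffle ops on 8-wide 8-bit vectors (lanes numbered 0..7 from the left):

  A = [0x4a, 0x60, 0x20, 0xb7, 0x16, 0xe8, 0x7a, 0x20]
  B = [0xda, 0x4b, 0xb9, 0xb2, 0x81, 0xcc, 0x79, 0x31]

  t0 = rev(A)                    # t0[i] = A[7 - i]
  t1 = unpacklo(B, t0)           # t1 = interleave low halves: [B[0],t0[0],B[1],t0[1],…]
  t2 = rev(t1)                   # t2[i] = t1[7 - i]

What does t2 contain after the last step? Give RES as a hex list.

RES = [ 0x16  0xb2  0xe8  0xb9  0x7a  0x4b  0x20  0xda ]

  t0: 20 7a e8 16 b7 20 60 4a
  t1: da 20 4b 7a b9 e8 b2 16
  t2: 16 b2 e8 b9 7a 4b 20 da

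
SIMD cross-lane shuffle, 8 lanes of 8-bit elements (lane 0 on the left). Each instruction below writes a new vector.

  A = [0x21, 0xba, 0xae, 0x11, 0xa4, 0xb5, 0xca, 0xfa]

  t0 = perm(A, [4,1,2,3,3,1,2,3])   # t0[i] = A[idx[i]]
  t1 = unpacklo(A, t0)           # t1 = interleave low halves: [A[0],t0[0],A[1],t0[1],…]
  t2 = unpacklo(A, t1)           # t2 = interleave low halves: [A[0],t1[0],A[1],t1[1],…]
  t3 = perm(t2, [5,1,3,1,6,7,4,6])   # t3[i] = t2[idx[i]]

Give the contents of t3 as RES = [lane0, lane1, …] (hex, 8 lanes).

RES = [ 0xba  0x21  0xa4  0x21  0x11  0xba  0xae  0x11 ]

→ t0 |a4|ba|ae|11|11|ba|ae|11|
→ t1 |21|a4|ba|ba|ae|ae|11|11|
→ t2 |21|21|ba|a4|ae|ba|11|ba|
→ t3 |ba|21|a4|21|11|ba|ae|11|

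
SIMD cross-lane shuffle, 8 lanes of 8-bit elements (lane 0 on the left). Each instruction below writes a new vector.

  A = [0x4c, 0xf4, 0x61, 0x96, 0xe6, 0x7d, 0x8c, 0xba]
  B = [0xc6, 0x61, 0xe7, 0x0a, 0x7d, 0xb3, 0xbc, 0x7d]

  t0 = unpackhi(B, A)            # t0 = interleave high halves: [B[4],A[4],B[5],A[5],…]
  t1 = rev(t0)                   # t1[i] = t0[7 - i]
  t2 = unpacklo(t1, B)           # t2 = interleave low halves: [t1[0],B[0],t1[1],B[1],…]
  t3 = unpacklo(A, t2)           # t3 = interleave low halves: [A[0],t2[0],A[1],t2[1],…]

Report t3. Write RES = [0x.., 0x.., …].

RES = [0x4c, 0xba, 0xf4, 0xc6, 0x61, 0x7d, 0x96, 0x61]

→ t0 |7d|e6|b3|7d|bc|8c|7d|ba|
→ t1 |ba|7d|8c|bc|7d|b3|e6|7d|
→ t2 |ba|c6|7d|61|8c|e7|bc|0a|
→ t3 |4c|ba|f4|c6|61|7d|96|61|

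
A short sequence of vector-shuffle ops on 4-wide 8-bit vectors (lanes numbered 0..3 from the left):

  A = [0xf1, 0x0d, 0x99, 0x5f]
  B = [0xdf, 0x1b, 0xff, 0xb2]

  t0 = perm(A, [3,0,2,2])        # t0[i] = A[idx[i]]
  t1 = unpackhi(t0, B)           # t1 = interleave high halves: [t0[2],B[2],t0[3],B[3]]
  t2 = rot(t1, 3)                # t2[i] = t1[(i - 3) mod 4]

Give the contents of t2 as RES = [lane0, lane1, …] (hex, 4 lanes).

RES = [ 0xff  0x99  0xb2  0x99 ]

→ t0 |5f|f1|99|99|
→ t1 |99|ff|99|b2|
→ t2 |ff|99|b2|99|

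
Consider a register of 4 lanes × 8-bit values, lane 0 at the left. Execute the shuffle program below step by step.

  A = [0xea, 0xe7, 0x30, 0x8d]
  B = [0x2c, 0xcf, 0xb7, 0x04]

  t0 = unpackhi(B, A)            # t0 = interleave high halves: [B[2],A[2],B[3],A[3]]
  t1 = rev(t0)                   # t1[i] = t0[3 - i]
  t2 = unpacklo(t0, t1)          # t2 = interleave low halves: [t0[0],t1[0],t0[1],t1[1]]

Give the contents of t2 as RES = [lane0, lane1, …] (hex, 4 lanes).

RES = [ 0xb7  0x8d  0x30  0x04 ]

t0 = [0xb7, 0x30, 0x04, 0x8d]
t1 = [0x8d, 0x04, 0x30, 0xb7]
t2 = [0xb7, 0x8d, 0x30, 0x04]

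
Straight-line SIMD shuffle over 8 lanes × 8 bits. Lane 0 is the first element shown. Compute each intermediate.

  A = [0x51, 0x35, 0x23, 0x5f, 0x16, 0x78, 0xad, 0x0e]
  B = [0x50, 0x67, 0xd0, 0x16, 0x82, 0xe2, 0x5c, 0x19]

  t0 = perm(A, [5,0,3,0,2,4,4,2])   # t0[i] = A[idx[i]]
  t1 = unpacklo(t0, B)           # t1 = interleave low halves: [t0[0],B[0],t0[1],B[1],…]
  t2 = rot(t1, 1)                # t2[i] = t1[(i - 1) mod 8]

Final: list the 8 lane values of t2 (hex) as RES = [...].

RES = [ 0x16  0x78  0x50  0x51  0x67  0x5f  0xd0  0x51 ]

→ t0 |78|51|5f|51|23|16|16|23|
→ t1 |78|50|51|67|5f|d0|51|16|
→ t2 |16|78|50|51|67|5f|d0|51|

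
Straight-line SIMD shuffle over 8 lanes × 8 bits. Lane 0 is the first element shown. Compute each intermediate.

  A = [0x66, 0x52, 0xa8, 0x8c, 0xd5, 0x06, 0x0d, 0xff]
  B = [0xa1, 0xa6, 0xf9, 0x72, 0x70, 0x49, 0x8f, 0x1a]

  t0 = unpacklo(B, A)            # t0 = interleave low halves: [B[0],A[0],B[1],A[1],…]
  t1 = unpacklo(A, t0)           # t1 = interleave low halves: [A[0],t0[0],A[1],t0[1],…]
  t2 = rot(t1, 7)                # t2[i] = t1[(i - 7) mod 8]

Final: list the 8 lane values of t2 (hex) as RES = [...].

→ t0 |a1|66|a6|52|f9|a8|72|8c|
→ t1 |66|a1|52|66|a8|a6|8c|52|
→ t2 |a1|52|66|a8|a6|8c|52|66|

RES = [ 0xa1  0x52  0x66  0xa8  0xa6  0x8c  0x52  0x66 ]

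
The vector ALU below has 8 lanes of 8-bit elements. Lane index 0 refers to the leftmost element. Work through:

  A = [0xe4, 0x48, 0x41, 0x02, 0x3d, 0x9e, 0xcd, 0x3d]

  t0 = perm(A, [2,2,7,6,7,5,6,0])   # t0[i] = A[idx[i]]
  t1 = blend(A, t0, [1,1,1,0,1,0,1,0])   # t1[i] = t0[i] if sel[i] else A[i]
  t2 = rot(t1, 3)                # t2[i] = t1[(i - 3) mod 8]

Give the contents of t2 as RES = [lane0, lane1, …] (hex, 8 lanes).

RES = [ 0x9e  0xcd  0x3d  0x41  0x41  0x3d  0x02  0x3d ]

  t0: 41 41 3d cd 3d 9e cd e4
  t1: 41 41 3d 02 3d 9e cd 3d
  t2: 9e cd 3d 41 41 3d 02 3d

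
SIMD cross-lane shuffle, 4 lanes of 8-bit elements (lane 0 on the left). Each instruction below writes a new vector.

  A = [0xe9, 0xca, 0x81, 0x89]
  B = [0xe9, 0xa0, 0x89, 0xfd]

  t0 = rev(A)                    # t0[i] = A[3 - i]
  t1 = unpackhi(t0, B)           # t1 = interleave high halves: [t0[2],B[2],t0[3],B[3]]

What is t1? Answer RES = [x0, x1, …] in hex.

RES = [0xca, 0x89, 0xe9, 0xfd]

→ t0 |89|81|ca|e9|
→ t1 |ca|89|e9|fd|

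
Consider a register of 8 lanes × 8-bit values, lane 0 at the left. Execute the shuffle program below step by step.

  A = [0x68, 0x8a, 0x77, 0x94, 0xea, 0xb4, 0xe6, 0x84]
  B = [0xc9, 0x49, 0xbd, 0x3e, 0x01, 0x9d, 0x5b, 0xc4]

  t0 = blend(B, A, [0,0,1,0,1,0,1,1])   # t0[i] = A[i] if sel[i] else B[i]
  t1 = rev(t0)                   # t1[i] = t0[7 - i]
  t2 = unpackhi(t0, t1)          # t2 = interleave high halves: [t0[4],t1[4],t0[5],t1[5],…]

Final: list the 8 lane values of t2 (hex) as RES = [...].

  t0: c9 49 77 3e ea 9d e6 84
  t1: 84 e6 9d ea 3e 77 49 c9
  t2: ea 3e 9d 77 e6 49 84 c9

RES = [ 0xea  0x3e  0x9d  0x77  0xe6  0x49  0x84  0xc9 ]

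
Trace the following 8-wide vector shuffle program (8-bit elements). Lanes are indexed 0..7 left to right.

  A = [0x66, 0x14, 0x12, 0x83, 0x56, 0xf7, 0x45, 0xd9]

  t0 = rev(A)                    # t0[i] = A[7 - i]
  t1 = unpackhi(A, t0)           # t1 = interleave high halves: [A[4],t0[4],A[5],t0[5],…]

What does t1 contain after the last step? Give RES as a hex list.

  t0: d9 45 f7 56 83 12 14 66
  t1: 56 83 f7 12 45 14 d9 66

RES = [ 0x56  0x83  0xf7  0x12  0x45  0x14  0xd9  0x66 ]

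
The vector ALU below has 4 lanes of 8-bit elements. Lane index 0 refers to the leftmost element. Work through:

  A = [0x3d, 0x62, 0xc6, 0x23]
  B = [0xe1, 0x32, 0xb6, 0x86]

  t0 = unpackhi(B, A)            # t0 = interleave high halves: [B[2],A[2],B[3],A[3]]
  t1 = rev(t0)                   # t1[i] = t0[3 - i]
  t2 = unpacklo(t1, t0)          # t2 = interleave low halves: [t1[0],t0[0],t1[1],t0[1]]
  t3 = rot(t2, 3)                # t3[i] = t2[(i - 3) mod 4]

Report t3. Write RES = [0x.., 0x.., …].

RES = [0xb6, 0x86, 0xc6, 0x23]

t0 = [0xb6, 0xc6, 0x86, 0x23]
t1 = [0x23, 0x86, 0xc6, 0xb6]
t2 = [0x23, 0xb6, 0x86, 0xc6]
t3 = [0xb6, 0x86, 0xc6, 0x23]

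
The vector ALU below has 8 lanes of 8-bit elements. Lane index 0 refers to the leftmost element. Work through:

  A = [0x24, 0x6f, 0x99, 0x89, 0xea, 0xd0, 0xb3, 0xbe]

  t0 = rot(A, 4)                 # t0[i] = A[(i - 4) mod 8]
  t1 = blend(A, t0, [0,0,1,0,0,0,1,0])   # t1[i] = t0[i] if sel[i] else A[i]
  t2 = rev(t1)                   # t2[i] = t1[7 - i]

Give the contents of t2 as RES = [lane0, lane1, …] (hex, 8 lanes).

RES = [ 0xbe  0x99  0xd0  0xea  0x89  0xb3  0x6f  0x24 ]

t0 = [0xea, 0xd0, 0xb3, 0xbe, 0x24, 0x6f, 0x99, 0x89]
t1 = [0x24, 0x6f, 0xb3, 0x89, 0xea, 0xd0, 0x99, 0xbe]
t2 = [0xbe, 0x99, 0xd0, 0xea, 0x89, 0xb3, 0x6f, 0x24]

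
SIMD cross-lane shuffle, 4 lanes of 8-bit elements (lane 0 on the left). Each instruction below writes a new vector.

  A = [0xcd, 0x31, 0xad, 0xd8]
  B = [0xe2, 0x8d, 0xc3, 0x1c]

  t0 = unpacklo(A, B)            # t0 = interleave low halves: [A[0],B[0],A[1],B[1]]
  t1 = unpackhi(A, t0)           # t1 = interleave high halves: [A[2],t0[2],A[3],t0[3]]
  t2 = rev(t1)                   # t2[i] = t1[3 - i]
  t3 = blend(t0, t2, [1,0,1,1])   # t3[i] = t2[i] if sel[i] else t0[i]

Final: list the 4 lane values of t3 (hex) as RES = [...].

t0 = [0xcd, 0xe2, 0x31, 0x8d]
t1 = [0xad, 0x31, 0xd8, 0x8d]
t2 = [0x8d, 0xd8, 0x31, 0xad]
t3 = [0x8d, 0xe2, 0x31, 0xad]

RES = [0x8d, 0xe2, 0x31, 0xad]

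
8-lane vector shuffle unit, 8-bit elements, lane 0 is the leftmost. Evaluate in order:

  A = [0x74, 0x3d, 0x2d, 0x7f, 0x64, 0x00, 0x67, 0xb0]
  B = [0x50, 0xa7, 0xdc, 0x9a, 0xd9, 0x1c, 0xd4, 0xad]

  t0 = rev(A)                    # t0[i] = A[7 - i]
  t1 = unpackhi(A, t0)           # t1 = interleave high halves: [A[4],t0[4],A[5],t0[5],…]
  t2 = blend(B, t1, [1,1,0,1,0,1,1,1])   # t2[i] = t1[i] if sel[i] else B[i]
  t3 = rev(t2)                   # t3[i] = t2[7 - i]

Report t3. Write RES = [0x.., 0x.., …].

  t0: b0 67 00 64 7f 2d 3d 74
  t1: 64 7f 00 2d 67 3d b0 74
  t2: 64 7f dc 2d d9 3d b0 74
  t3: 74 b0 3d d9 2d dc 7f 64

RES = [ 0x74  0xb0  0x3d  0xd9  0x2d  0xdc  0x7f  0x64 ]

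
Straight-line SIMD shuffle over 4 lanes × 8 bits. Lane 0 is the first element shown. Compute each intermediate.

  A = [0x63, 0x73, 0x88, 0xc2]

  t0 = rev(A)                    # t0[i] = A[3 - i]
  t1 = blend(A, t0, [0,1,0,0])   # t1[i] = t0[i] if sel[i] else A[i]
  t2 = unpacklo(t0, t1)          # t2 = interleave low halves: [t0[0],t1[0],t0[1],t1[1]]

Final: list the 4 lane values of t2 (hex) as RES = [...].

RES = [ 0xc2  0x63  0x88  0x88 ]

t0 = [0xc2, 0x88, 0x73, 0x63]
t1 = [0x63, 0x88, 0x88, 0xc2]
t2 = [0xc2, 0x63, 0x88, 0x88]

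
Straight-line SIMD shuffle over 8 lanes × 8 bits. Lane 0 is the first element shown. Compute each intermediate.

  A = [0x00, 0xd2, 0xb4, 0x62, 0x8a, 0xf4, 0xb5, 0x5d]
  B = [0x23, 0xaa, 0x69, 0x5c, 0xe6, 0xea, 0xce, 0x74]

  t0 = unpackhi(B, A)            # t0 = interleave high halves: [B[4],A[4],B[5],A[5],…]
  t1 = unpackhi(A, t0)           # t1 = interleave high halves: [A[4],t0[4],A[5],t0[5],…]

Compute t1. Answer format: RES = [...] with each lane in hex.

RES = [ 0x8a  0xce  0xf4  0xb5  0xb5  0x74  0x5d  0x5d ]

  t0: e6 8a ea f4 ce b5 74 5d
  t1: 8a ce f4 b5 b5 74 5d 5d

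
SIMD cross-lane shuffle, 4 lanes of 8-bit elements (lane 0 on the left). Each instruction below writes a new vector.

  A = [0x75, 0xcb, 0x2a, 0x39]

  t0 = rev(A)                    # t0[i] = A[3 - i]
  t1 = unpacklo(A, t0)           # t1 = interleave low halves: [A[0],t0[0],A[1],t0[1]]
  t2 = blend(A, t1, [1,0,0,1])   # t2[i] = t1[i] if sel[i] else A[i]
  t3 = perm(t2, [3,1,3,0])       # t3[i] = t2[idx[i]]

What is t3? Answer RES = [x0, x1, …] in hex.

RES = [ 0x2a  0xcb  0x2a  0x75 ]

→ t0 |39|2a|cb|75|
→ t1 |75|39|cb|2a|
→ t2 |75|cb|2a|2a|
→ t3 |2a|cb|2a|75|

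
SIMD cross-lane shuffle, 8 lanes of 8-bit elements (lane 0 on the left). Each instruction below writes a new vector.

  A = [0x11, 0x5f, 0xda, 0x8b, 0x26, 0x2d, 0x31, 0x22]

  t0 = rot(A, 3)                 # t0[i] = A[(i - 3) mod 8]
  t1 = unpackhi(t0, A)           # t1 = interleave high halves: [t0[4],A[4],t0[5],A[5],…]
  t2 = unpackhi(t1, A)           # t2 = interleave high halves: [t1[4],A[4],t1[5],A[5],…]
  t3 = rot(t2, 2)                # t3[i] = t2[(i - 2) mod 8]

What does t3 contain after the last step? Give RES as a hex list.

→ t0 |2d|31|22|11|5f|da|8b|26|
→ t1 |5f|26|da|2d|8b|31|26|22|
→ t2 |8b|26|31|2d|26|31|22|22|
→ t3 |22|22|8b|26|31|2d|26|31|

RES = [0x22, 0x22, 0x8b, 0x26, 0x31, 0x2d, 0x26, 0x31]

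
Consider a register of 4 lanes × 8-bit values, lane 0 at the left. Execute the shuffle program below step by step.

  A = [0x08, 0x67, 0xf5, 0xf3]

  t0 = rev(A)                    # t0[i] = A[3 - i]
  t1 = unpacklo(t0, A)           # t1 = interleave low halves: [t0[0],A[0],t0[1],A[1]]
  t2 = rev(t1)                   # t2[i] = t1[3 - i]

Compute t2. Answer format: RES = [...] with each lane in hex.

→ t0 |f3|f5|67|08|
→ t1 |f3|08|f5|67|
→ t2 |67|f5|08|f3|

RES = [0x67, 0xf5, 0x08, 0xf3]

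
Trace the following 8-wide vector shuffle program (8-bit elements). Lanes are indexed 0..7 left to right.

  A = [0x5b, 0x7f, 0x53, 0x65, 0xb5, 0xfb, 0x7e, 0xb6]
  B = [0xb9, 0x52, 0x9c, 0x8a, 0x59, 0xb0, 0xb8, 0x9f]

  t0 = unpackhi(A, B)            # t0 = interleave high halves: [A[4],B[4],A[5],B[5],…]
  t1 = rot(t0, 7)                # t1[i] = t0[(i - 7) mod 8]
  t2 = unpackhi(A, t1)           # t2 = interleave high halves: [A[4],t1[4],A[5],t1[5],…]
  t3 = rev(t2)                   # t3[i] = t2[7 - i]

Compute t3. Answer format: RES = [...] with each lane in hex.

t0 = [0xb5, 0x59, 0xfb, 0xb0, 0x7e, 0xb8, 0xb6, 0x9f]
t1 = [0x59, 0xfb, 0xb0, 0x7e, 0xb8, 0xb6, 0x9f, 0xb5]
t2 = [0xb5, 0xb8, 0xfb, 0xb6, 0x7e, 0x9f, 0xb6, 0xb5]
t3 = [0xb5, 0xb6, 0x9f, 0x7e, 0xb6, 0xfb, 0xb8, 0xb5]

RES = [0xb5, 0xb6, 0x9f, 0x7e, 0xb6, 0xfb, 0xb8, 0xb5]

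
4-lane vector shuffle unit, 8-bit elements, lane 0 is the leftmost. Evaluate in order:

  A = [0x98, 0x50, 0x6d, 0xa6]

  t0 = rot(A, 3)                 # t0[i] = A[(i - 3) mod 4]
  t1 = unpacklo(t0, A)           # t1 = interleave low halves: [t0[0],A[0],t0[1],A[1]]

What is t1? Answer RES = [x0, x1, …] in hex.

t0 = [0x50, 0x6d, 0xa6, 0x98]
t1 = [0x50, 0x98, 0x6d, 0x50]

RES = [0x50, 0x98, 0x6d, 0x50]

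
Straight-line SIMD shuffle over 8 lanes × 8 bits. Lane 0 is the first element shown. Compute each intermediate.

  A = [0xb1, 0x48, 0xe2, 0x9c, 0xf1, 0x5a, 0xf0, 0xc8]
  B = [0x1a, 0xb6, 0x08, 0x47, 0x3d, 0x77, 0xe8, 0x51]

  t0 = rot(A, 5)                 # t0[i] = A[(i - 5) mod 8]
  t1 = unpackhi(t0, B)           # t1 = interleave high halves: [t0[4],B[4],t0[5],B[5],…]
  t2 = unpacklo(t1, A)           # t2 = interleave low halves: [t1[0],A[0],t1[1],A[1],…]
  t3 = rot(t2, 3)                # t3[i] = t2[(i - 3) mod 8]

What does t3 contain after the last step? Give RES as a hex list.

RES = [ 0xe2  0x77  0x9c  0xc8  0xb1  0x3d  0x48  0xb1 ]

  t0: 9c f1 5a f0 c8 b1 48 e2
  t1: c8 3d b1 77 48 e8 e2 51
  t2: c8 b1 3d 48 b1 e2 77 9c
  t3: e2 77 9c c8 b1 3d 48 b1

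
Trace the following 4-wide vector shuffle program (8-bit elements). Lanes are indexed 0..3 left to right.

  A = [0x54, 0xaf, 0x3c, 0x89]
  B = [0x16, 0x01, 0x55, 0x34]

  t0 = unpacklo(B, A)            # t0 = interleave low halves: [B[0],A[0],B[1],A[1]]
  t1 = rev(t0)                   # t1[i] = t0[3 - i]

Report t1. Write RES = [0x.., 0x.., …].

→ t0 |16|54|01|af|
→ t1 |af|01|54|16|

RES = [ 0xaf  0x01  0x54  0x16 ]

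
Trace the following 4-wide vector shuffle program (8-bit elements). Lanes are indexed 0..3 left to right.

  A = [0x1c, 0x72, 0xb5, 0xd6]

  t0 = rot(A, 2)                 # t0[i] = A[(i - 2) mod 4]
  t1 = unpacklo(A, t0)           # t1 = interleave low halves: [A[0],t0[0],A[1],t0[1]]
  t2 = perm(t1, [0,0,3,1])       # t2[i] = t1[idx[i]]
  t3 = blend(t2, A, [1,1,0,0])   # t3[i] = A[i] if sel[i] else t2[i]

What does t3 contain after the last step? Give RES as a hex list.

→ t0 |b5|d6|1c|72|
→ t1 |1c|b5|72|d6|
→ t2 |1c|1c|d6|b5|
→ t3 |1c|72|d6|b5|

RES = [0x1c, 0x72, 0xd6, 0xb5]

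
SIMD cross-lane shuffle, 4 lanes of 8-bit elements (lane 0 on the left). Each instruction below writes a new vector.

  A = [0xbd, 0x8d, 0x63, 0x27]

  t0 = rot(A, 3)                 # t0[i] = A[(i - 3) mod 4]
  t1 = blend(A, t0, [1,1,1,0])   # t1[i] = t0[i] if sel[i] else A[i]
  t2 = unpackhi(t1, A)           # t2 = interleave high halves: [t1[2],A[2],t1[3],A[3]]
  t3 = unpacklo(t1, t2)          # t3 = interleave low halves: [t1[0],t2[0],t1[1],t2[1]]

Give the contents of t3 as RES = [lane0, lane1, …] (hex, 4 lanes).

→ t0 |8d|63|27|bd|
→ t1 |8d|63|27|27|
→ t2 |27|63|27|27|
→ t3 |8d|27|63|63|

RES = [0x8d, 0x27, 0x63, 0x63]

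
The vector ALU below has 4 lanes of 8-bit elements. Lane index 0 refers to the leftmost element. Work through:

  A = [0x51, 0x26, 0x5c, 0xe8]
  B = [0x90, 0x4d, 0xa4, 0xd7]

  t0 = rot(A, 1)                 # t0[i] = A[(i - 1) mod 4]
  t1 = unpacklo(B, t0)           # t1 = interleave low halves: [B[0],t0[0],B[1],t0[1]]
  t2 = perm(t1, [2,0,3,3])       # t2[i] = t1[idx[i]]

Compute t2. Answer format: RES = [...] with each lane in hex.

RES = [ 0x4d  0x90  0x51  0x51 ]

  t0: e8 51 26 5c
  t1: 90 e8 4d 51
  t2: 4d 90 51 51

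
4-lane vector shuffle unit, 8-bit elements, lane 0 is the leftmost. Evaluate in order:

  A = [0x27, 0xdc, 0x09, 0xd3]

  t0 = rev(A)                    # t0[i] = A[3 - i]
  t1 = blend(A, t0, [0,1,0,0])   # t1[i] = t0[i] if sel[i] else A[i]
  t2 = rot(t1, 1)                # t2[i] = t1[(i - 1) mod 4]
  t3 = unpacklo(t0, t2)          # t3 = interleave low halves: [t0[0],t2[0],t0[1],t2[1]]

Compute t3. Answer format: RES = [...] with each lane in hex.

  t0: d3 09 dc 27
  t1: 27 09 09 d3
  t2: d3 27 09 09
  t3: d3 d3 09 27

RES = [0xd3, 0xd3, 0x09, 0x27]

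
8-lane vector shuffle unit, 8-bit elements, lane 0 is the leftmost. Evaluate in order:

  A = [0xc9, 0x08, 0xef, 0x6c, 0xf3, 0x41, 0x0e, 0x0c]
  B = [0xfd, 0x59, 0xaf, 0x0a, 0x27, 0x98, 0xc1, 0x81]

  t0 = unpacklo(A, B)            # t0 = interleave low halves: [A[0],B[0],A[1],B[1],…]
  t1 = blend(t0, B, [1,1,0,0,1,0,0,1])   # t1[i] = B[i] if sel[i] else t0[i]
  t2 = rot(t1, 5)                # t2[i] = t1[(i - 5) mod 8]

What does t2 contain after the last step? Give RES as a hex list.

RES = [ 0x59  0x27  0xaf  0x6c  0x81  0xfd  0x59  0x08 ]

  t0: c9 fd 08 59 ef af 6c 0a
  t1: fd 59 08 59 27 af 6c 81
  t2: 59 27 af 6c 81 fd 59 08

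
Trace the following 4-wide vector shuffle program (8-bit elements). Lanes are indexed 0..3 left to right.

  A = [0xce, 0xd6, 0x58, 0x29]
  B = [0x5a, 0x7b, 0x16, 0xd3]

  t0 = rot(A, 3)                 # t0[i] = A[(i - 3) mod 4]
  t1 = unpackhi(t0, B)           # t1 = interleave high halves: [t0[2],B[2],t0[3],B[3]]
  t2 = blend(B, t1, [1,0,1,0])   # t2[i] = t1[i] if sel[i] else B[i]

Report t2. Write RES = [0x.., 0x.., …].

RES = [ 0x29  0x7b  0xce  0xd3 ]

→ t0 |d6|58|29|ce|
→ t1 |29|16|ce|d3|
→ t2 |29|7b|ce|d3|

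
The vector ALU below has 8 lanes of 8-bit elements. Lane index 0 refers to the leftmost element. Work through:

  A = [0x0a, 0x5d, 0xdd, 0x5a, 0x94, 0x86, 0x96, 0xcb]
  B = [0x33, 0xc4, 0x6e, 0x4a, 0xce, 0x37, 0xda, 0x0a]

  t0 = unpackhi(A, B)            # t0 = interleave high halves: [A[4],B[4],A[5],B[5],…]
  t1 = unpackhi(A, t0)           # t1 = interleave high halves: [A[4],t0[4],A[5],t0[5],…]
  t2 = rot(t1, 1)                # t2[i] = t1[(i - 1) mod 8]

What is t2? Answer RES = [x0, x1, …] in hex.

RES = [0x0a, 0x94, 0x96, 0x86, 0xda, 0x96, 0xcb, 0xcb]

→ t0 |94|ce|86|37|96|da|cb|0a|
→ t1 |94|96|86|da|96|cb|cb|0a|
→ t2 |0a|94|96|86|da|96|cb|cb|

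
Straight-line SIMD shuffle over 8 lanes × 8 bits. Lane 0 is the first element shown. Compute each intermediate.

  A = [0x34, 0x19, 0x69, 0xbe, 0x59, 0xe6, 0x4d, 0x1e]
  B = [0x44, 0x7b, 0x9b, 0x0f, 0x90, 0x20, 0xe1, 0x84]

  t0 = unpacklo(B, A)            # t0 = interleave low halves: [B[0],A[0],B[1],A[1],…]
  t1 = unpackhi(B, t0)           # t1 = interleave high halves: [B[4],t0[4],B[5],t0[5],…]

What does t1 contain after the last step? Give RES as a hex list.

→ t0 |44|34|7b|19|9b|69|0f|be|
→ t1 |90|9b|20|69|e1|0f|84|be|

RES = [0x90, 0x9b, 0x20, 0x69, 0xe1, 0x0f, 0x84, 0xbe]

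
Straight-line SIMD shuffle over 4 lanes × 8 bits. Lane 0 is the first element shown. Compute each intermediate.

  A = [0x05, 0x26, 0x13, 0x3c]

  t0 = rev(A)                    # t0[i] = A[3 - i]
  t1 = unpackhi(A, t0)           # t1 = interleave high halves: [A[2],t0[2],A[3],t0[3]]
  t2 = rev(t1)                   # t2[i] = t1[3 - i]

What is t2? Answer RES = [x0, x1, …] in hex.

RES = [ 0x05  0x3c  0x26  0x13 ]

  t0: 3c 13 26 05
  t1: 13 26 3c 05
  t2: 05 3c 26 13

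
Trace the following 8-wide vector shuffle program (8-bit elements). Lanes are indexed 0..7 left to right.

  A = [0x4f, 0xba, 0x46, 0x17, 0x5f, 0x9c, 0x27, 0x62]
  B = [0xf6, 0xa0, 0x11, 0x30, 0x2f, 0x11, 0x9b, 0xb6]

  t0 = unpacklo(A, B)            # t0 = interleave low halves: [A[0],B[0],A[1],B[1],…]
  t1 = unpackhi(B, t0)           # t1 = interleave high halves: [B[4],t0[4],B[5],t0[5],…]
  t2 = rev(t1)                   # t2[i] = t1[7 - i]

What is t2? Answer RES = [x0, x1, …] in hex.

→ t0 |4f|f6|ba|a0|46|11|17|30|
→ t1 |2f|46|11|11|9b|17|b6|30|
→ t2 |30|b6|17|9b|11|11|46|2f|

RES = [ 0x30  0xb6  0x17  0x9b  0x11  0x11  0x46  0x2f ]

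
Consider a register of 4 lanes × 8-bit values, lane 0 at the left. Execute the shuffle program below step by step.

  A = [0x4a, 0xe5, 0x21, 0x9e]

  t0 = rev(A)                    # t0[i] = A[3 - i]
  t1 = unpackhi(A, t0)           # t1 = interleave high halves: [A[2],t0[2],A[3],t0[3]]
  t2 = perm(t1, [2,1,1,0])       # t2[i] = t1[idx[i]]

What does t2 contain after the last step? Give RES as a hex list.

  t0: 9e 21 e5 4a
  t1: 21 e5 9e 4a
  t2: 9e e5 e5 21

RES = [0x9e, 0xe5, 0xe5, 0x21]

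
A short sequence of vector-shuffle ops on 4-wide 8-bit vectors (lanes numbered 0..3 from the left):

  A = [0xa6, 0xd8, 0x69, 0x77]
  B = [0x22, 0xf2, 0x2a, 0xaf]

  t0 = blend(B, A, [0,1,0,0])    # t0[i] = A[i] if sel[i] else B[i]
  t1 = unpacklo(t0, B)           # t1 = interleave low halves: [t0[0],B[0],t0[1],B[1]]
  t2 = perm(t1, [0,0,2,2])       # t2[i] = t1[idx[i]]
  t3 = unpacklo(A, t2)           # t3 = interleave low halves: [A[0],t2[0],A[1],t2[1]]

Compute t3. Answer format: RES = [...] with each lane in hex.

  t0: 22 d8 2a af
  t1: 22 22 d8 f2
  t2: 22 22 d8 d8
  t3: a6 22 d8 22

RES = [0xa6, 0x22, 0xd8, 0x22]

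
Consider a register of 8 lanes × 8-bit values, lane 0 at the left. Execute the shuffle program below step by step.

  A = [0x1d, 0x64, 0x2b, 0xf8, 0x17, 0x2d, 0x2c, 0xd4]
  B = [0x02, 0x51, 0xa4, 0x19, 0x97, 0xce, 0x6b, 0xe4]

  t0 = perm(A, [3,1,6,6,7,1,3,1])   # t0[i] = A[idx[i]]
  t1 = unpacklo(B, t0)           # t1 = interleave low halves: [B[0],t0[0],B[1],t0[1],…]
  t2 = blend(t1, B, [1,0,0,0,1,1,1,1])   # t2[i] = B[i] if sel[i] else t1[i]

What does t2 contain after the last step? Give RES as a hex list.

RES = [ 0x02  0xf8  0x51  0x64  0x97  0xce  0x6b  0xe4 ]

  t0: f8 64 2c 2c d4 64 f8 64
  t1: 02 f8 51 64 a4 2c 19 2c
  t2: 02 f8 51 64 97 ce 6b e4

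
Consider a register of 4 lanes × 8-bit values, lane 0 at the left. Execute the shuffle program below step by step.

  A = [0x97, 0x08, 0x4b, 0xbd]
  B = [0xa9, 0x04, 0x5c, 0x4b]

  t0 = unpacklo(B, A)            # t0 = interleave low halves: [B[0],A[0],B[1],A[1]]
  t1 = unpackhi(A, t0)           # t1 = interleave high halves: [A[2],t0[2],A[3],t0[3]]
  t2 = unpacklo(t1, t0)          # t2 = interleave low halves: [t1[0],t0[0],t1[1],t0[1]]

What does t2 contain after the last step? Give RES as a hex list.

RES = [ 0x4b  0xa9  0x04  0x97 ]

t0 = [0xa9, 0x97, 0x04, 0x08]
t1 = [0x4b, 0x04, 0xbd, 0x08]
t2 = [0x4b, 0xa9, 0x04, 0x97]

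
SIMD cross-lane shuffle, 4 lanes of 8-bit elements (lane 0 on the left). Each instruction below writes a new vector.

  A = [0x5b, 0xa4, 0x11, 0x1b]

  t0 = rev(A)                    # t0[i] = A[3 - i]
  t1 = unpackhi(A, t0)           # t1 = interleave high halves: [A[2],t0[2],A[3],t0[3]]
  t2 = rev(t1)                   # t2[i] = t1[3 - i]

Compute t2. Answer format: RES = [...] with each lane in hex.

RES = [0x5b, 0x1b, 0xa4, 0x11]

→ t0 |1b|11|a4|5b|
→ t1 |11|a4|1b|5b|
→ t2 |5b|1b|a4|11|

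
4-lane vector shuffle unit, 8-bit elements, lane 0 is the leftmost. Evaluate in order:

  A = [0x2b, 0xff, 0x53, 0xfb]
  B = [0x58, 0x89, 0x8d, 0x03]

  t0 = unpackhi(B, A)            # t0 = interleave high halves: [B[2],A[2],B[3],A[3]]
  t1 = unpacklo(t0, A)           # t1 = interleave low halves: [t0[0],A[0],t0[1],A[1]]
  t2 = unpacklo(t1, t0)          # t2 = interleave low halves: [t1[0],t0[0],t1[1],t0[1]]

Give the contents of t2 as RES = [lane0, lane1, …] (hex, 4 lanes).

t0 = [0x8d, 0x53, 0x03, 0xfb]
t1 = [0x8d, 0x2b, 0x53, 0xff]
t2 = [0x8d, 0x8d, 0x2b, 0x53]

RES = [0x8d, 0x8d, 0x2b, 0x53]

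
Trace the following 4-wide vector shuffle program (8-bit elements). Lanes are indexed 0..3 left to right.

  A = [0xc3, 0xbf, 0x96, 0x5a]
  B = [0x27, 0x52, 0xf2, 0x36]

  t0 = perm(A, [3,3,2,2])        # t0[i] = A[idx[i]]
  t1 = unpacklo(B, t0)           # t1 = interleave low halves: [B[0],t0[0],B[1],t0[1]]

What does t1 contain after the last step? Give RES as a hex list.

  t0: 5a 5a 96 96
  t1: 27 5a 52 5a

RES = [ 0x27  0x5a  0x52  0x5a ]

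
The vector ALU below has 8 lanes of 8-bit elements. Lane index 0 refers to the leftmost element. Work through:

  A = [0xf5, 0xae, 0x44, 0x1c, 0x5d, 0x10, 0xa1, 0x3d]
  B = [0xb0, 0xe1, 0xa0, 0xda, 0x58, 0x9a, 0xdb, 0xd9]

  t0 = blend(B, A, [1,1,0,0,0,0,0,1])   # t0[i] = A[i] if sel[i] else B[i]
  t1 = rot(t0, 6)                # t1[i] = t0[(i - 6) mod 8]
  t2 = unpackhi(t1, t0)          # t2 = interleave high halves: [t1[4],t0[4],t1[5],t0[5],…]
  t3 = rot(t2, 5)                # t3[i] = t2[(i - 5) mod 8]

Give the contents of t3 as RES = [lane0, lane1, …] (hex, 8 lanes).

RES = [0x9a, 0xf5, 0xdb, 0xae, 0x3d, 0xdb, 0x58, 0x3d]

t0 = [0xf5, 0xae, 0xa0, 0xda, 0x58, 0x9a, 0xdb, 0x3d]
t1 = [0xa0, 0xda, 0x58, 0x9a, 0xdb, 0x3d, 0xf5, 0xae]
t2 = [0xdb, 0x58, 0x3d, 0x9a, 0xf5, 0xdb, 0xae, 0x3d]
t3 = [0x9a, 0xf5, 0xdb, 0xae, 0x3d, 0xdb, 0x58, 0x3d]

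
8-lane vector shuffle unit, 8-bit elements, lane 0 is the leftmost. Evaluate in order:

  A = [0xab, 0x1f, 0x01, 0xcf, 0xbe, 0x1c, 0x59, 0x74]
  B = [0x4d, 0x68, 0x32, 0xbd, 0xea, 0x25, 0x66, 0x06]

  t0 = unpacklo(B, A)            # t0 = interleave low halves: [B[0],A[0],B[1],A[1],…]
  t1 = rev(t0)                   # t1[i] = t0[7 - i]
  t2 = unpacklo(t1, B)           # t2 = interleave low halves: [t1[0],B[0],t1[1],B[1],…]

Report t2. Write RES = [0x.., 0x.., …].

t0 = [0x4d, 0xab, 0x68, 0x1f, 0x32, 0x01, 0xbd, 0xcf]
t1 = [0xcf, 0xbd, 0x01, 0x32, 0x1f, 0x68, 0xab, 0x4d]
t2 = [0xcf, 0x4d, 0xbd, 0x68, 0x01, 0x32, 0x32, 0xbd]

RES = [0xcf, 0x4d, 0xbd, 0x68, 0x01, 0x32, 0x32, 0xbd]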